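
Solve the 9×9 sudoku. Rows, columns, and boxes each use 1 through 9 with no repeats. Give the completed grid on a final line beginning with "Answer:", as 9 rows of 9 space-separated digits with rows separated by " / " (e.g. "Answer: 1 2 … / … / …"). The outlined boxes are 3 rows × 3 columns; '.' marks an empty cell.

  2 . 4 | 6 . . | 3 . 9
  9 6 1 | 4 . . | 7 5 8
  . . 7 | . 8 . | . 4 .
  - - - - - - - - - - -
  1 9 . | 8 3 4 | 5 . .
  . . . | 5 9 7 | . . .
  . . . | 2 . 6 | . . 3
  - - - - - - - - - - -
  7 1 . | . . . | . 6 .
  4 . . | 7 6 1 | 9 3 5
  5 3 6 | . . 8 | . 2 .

Step 1. [r6c1∈{8}] only 8 remains possible at r6c1. So r6c1=8.
Step 2. [r4c3∈{2}] r4c3 has the single candidate 2, so r4c3=2.
Step 3. [r7c9∈{4}] r7c9's peers cover all but 4. So r7c9=4.
Step 4. [r1c8∈{1}] r1c8 is down to just 1. So r1c8=1.
Step 5. [r1c6∈{5}] r1c6 has the single candidate 5. So r1c6=5.
Step 6. [r2c6∈{2,3}] in row 2, 3 fits only at r2c6, so r2c6=3.
Step 7. [r4c9∈{6,7}] row 4 places 6 nowhere but r4c9, so r4c9=6.
Step 8. [r9c7∈{1}] r9c7 is down to just 1, so r9c7=1.
Step 9. [r7c3∈{8,9}] 9 has one home in col 3: r7c3. So r7c3=9.
Step 10. [r6c2∈{4,5,7}] r6c2 is the only open cell in col 2 admitting 7 ⇒ r6c2=7.
Step 11. [r3c9∈{2}] only 2 remains possible at r3c9. So r3c9=2.
Step 12. [r5c7∈{2,4,8}] across row 5, 2 lands solely at r5c7. So r5c7=2.
Step 13. [r1c2∈{8}] only 8 remains possible at r1c2, so r1c2=8.
Step 14. [r9c4∈{9}] r9c4 has the single candidate 9. So r9c4=9.
Step 15. [r5c3∈{3}] r5c3 is down to just 3, so r5c3=3.
Step 16. [r7c6∈{2}] r7c6 is down to just 2. So r7c6=2.
Step 17. [r9c5∈{4}] nothing but 4 survives at r9c5, so r9c5=4.
Step 18. [r7c7∈{8}] r7c7 has the single candidate 8. So r7c7=8.
Step 19. [r8c2∈{2}] r8c2 is down to just 2, so r8c2=2.
Step 20. [r4c8∈{7}] nothing but 7 survives at r4c8, so r4c8=7.
Step 21. [r3c4∈{1}] only 1 remains possible at r3c4. So r3c4=1.
Step 22. [r3c1∈{3}] r3c1's peers cover all but 3, so r3c1=3.
Step 23. [r5c1∈{6}] r5c1 is down to just 6, so r5c1=6.
Step 24. [r3c7∈{6}] r3c7's peers cover all but 6. So r3c7=6.
Step 25. [r8c3∈{8}] r8c3 has the single candidate 8, so r8c3=8.
Step 26. [r7c4∈{3}] r7c4's peers cover all but 3, so r7c4=3.
Step 27. [r9c9∈{7}] r9c9's peers cover all but 7, so r9c9=7.
Step 28. [r7c5∈{5}] only 5 remains possible at r7c5. So r7c5=5.
Step 29. [r2c5∈{2}] r2c5 is down to just 2, so r2c5=2.
Step 30. [r6c7∈{4}] nothing but 4 survives at r6c7. So r6c7=4.
Step 31. [r5c2∈{4}] r5c2's peers cover all but 4, so r5c2=4.
Step 32. [r5c9∈{1}] r5c9 is down to just 1 ⇒ r5c9=1.
Step 33. [r3c2∈{5}] r3c2 has the single candidate 5 ⇒ r3c2=5.
Step 34. [r1c5∈{7}] nothing but 7 survives at r1c5 ⇒ r1c5=7.
Step 35. [r3c6∈{9}] r3c6 is down to just 9, so r3c6=9.
Step 36. [r6c3∈{5}] r6c3 is down to just 5. So r6c3=5.
Step 37. [r5c8∈{8}] r5c8 has the single candidate 8. So r5c8=8.
Step 38. [r6c5∈{1}] r6c5's peers cover all but 1, so r6c5=1.
Step 39. [r6c8∈{9}] nothing but 9 survives at r6c8 ⇒ r6c8=9.

Answer: 2 8 4 6 7 5 3 1 9 / 9 6 1 4 2 3 7 5 8 / 3 5 7 1 8 9 6 4 2 / 1 9 2 8 3 4 5 7 6 / 6 4 3 5 9 7 2 8 1 / 8 7 5 2 1 6 4 9 3 / 7 1 9 3 5 2 8 6 4 / 4 2 8 7 6 1 9 3 5 / 5 3 6 9 4 8 1 2 7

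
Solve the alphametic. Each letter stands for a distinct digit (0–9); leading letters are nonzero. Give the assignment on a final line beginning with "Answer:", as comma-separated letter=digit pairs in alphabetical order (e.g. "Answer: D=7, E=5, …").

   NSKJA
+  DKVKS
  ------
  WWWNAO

Step 1. [W] adding two 5-digit numbers gives at most 5+1 digits, and here it does — W is that final carry and must be 1. So W=1.
Step 2. [col 1: A + S ≡ O (mod 10)] A=4 is one option consistent with column 1 (A + S ≡ O (mod 10), carry-in 0) — take it ⇒ A=4.
Step 3. [col 1: A + S ≡ O (mod 10)] no forcing yet in column 1 (carry-in 0); S=5 is free and consistent — try it, so S=5.
Step 4. [col 1: A + S ≡ O (mod 10)] from column 1 (A=4, S=5, carry-in 0, digits 1,4,5 already taken and all letters distinct): O must equal 9 ⇒ O=9.
Step 5. [col 2: J + K ≡ A (mod 10)] no forcing yet in column 2 (carry-in 0); K=6 is free and consistent — try it. So K=6.
Step 6. [col 2: J + K ≡ A (mod 10)] from column 2 (K=6, A=4, carry-in 0, digits 1,4,5,6,9 already taken and all letters distinct): J must equal 8, so J=8.
Step 7. [col 3: K + V ≡ N (mod 10)] N=7 is one option consistent with column 3 (K + V ≡ N (mod 10), carry-in 1) — take it ⇒ N=7.
Step 8. [col 3: K + V ≡ N (mod 10)] in column 3 we have K+V≡N with carry-in 1; given K=6, N=7 and digits 1,4,5,6,7,8,9 already taken and all letters distinct, that pins V to 0, so V=0.
Step 9. [col 5: N + D ≡ W (mod 10)] from column 5 (N=7, W=1, carry-in 1, digits 0,1,4,5,6,7,8,9 already taken and all letters distinct): D must equal 3. So D=3.

Answer: A=4, D=3, J=8, K=6, N=7, O=9, S=5, V=0, W=1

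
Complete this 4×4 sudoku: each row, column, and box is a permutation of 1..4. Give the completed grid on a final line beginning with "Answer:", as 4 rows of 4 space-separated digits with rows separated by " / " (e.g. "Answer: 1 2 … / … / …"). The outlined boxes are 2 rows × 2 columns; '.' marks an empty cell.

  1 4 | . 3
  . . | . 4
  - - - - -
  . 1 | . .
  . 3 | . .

Step 1. [r3c4∈{2}] r3c4 has the single candidate 2. So r3c4=2.
Step 2. [r4c1∈{2,4}] across row 4, 2 lands solely at r4c1 ⇒ r4c1=2.
Step 3. [r4c3∈{1,4}] 4 has one home in row 4: r4c3, so r4c3=4.
Step 4. [r2c2∈{2}] only 2 remains possible at r2c2, so r2c2=2.
Step 5. [r2c1∈{3}] only 3 remains possible at r2c1 ⇒ r2c1=3.
Step 6. [r4c4∈{1}] r4c4 is down to just 1. So r4c4=1.
Step 7. [r3c1∈{4}] nothing but 4 survives at r3c1, so r3c1=4.
Step 8. [r3c3∈{3}] r3c3 is down to just 3, so r3c3=3.
Step 9. [r1c3∈{2}] r1c3's peers cover all but 2 ⇒ r1c3=2.
Step 10. [r2c3∈{1}] nothing but 1 survives at r2c3, so r2c3=1.

Answer: 1 4 2 3 / 3 2 1 4 / 4 1 3 2 / 2 3 4 1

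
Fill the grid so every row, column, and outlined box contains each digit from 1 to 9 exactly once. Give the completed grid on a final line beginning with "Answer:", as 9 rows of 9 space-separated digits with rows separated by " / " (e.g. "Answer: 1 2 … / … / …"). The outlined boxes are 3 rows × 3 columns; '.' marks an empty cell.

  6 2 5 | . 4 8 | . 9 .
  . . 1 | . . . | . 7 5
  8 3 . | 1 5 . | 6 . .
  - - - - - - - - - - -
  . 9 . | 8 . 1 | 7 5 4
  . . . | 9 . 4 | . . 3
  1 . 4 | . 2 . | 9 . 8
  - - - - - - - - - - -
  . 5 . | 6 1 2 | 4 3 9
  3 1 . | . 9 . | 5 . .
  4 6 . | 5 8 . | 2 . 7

Step 1. [r5c5∈{6,7}] 7 has one home in col 5: r5c5 ⇒ r5c5=7.
Step 2. [r5c8∈{1,2,6}] 2 has one home in box 6: r5c8, so r5c8=2.
Step 3. [r6c4∈{3}] r6c4 is down to just 3. So r6c4=3.
Step 4. [r3c3∈{7,9}] box 1 places 7 nowhere but r3c3 ⇒ r3c3=7.
Step 5. [r4c5∈{6}] r4c5's peers cover all but 6 ⇒ r4c5=6.
Step 6. [r8c3∈{2,8}] 2 has one home in row 8: r8c3, so r8c3=2.
Step 7. [r1c7∈{1,3}] across row 1, 3 lands solely at r1c7 ⇒ r1c7=3.
Step 8. [r2c6∈{3,6,9}] row 2 places 6 nowhere but r2c6, so r2c6=6.
Step 9. [r5c3∈{6,8}] 6 has one home in row 5: r5c3 ⇒ r5c3=6.
Step 10. [r8c9∈{6}] nothing but 6 survives at r8c9. So r8c9=6.
Step 11. [r8c4∈{4,7}] r8c4 is the only open cell in row 8 admitting 4. So r8c4=4.
Step 12. [r8c8∈{8}] only 8 remains possible at r8c8. So r8c8=8.
Step 13. [r2c5∈{3}] r2c5 is down to just 3, so r2c5=3.
Step 14. [r9c8∈{1}] nothing but 1 survives at r9c8 ⇒ r9c8=1.
Step 15. [r8c6∈{7}] r8c6's peers cover all but 7, so r8c6=7.
Step 16. [r5c2∈{8}] r5c2 is down to just 8 ⇒ r5c2=8.
Step 17. [r2c4∈{2}] only 2 remains possible at r2c4. So r2c4=2.
Step 18. [r4c1∈{2}] nothing but 2 survives at r4c1. So r4c1=2.
Step 19. [r2c1∈{9}] r2c1 has the single candidate 9 ⇒ r2c1=9.
Step 20. [r3c9∈{2}] only 2 remains possible at r3c9. So r3c9=2.
Step 21. [r6c8∈{6}] r6c8 has the single candidate 6, so r6c8=6.
Step 22. [r6c6∈{5}] only 5 remains possible at r6c6. So r6c6=5.
Step 23. [r1c4∈{7}] r1c4 is down to just 7. So r1c4=7.
Step 24. [r6c2∈{7}] only 7 remains possible at r6c2. So r6c2=7.
Step 25. [r3c6∈{9}] only 9 remains possible at r3c6 ⇒ r3c6=9.
Step 26. [r9c6∈{3}] r9c6's peers cover all but 3. So r9c6=3.
Step 27. [r4c3∈{3}] nothing but 3 survives at r4c3, so r4c3=3.
Step 28. [r7c3∈{8}] only 8 remains possible at r7c3, so r7c3=8.
Step 29. [r1c9∈{1}] r1c9's peers cover all but 1. So r1c9=1.
Step 30. [r7c1∈{7}] only 7 remains possible at r7c1, so r7c1=7.
Step 31. [r5c1∈{5}] nothing but 5 survives at r5c1 ⇒ r5c1=5.
Step 32. [r5c7∈{1}] only 1 remains possible at r5c7 ⇒ r5c7=1.
Step 33. [r2c2∈{4}] nothing but 4 survives at r2c2 ⇒ r2c2=4.
Step 34. [r3c8∈{4}] r3c8's peers cover all but 4. So r3c8=4.
Step 35. [r2c7∈{8}] r2c7's peers cover all but 8. So r2c7=8.
Step 36. [r9c3∈{9}] r9c3's peers cover all but 9. So r9c3=9.

Answer: 6 2 5 7 4 8 3 9 1 / 9 4 1 2 3 6 8 7 5 / 8 3 7 1 5 9 6 4 2 / 2 9 3 8 6 1 7 5 4 / 5 8 6 9 7 4 1 2 3 / 1 7 4 3 2 5 9 6 8 / 7 5 8 6 1 2 4 3 9 / 3 1 2 4 9 7 5 8 6 / 4 6 9 5 8 3 2 1 7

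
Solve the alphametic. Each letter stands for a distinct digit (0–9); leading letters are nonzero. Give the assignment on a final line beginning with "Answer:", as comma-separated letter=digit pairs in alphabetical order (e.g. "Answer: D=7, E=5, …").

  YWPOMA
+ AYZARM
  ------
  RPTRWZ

Step 1. [col 1: A + M ≡ Z (mod 10)] column 1 (A + M ≡ Z (mod 10), carry-in 0) doesn't pin Z yet; pick Z=3 and continue ⇒ Z=3.
Step 2. [col 1: A + M ≡ Z (mod 10)] A=2 is one option consistent with column 1 (A + M ≡ Z (mod 10), carry-in 0) — take it ⇒ A=2.
Step 3. [col 1: A + M ≡ Z (mod 10)] column 1: given A=2, Z=3, carry-in 0, and digits 2,3 already taken and all letters distinct, A+M≡Z (mod 10) forces M=1 ⇒ M=1.
Step 4. [col 2: M + R ≡ W (mod 10)] W=9 is one option consistent with column 2 (M + R ≡ W (mod 10), carry-in 0) — take it ⇒ W=9.
Step 5. [col 2: M + R ≡ W (mod 10)] from column 2 (M=1, W=9, carry-in 0, digits 1,2,3,9 already taken and all letters distinct): R must equal 8, so R=8.
Step 6. [col 3: O + A ≡ R (mod 10)] from column 3 (A=2, R=8, carry-in 0, digits 1,2,3,8,9 already taken and all letters distinct): O must equal 6 ⇒ O=6.
Step 7. [col 4: P + Z ≡ T (mod 10)] several values work for T in column 4 (P + Z ≡ T (mod 10), carry-in 0); try T=7 ⇒ T=7.
Step 8. [col 4: P + Z ≡ T (mod 10)] in column 4 we have P+Z≡T with carry-in 0; given Z=3, T=7 and digits 1,2,3,6,7,8,9 already taken and all letters distinct, that pins P to 4 ⇒ P=4.
Step 9. [col 5: W + Y ≡ P (mod 10)] in column 5 we have W+Y≡P with carry-in 0; given W=9, P=4 and digits 1,2,3,4,6,7,8,9 already taken and all letters distinct, that pins Y to 5. So Y=5.

Answer: A=2, M=1, O=6, P=4, R=8, T=7, W=9, Y=5, Z=3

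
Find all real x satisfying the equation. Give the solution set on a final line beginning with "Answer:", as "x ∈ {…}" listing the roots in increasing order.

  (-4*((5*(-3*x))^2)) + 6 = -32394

Step 1. [(-4*((5*(-3*x))^2)) + 6 = -32394] subtract 6: x sits inside (… + 6). So sub: -4*((5*(-3*x))^2) = -32400.
Step 2. [-4*((5*(-3*x))^2) = -32400] -4 out front; divide by -4 ⇒ div: (5*(-3*x))^2 = 8100.
Step 3. [(5*(-3*x))^2 = 8100] LHS squared, RHS 8100 ≥ 0: apply √ (±) ⇒ sqrt: 5*(-3*x) = 90 or -90.
Step 4. [5*(-3*x) = 90 or -90] leading coefficient 5: divide by 5, so div: -3*x = 18 or -18.
Step 5. [-3*x = 18 or -18] LHS = -3·(…); ÷-3 both sides, so div: x = -6 or 6.

Answer: x ∈ {-6, 6}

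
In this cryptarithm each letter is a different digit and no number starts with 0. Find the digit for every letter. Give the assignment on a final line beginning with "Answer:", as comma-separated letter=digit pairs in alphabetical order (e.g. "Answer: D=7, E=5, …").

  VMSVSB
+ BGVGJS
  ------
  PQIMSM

Step 1. [col 1: B + S ≡ M (mod 10)] column 1 (B + S ≡ M (mod 10), carry-in 0) doesn't pin M yet; pick M=7 and continue ⇒ M=7.
Step 2. [col 1: B + S ≡ M (mod 10)] column 1 (B + S ≡ M (mod 10), carry-in 0) doesn't pin B yet; pick B=2 and continue ⇒ B=2.
Step 3. [col 1: B + S ≡ M (mod 10)] in column 1 we have B+S≡M with carry-in 0; given B=2, M=7 and digits 2,7 already taken and all letters distinct, that pins S to 5 ⇒ S=5.
Step 4. [col 2: S + J ≡ S (mod 10)] column 2 reads S+J+carry(0)=S with S=5; with digits 2,5,7 already taken and all letters distinct, the only value for J is 0. So J=0.
Step 5. [col 3: V + G ≡ M (mod 10)] no forcing yet in column 3 (carry-in 0); G=4 is free and consistent — try it, so G=4.
Step 6. [col 3: V + G ≡ M (mod 10)] column 3: given G=4, M=7, carry-in 0, and digits 0,2,4,5,7 already taken and all letters distinct, V+G≡M (mod 10) forces V=3 ⇒ V=3.
Step 7. [col 4: S + V ≡ I (mod 10)] in column 4 we have S+V≡I with carry-in 0; given S=5, V=3 and digits 0,2,3,4,5,7 already taken and all letters distinct, that pins I to 8. So I=8.
Step 8. [col 5: M + G ≡ Q (mod 10)] from column 5 (M=7, G=4, carry-in 0, digits 0,2,3,4,5,7,8 already taken and all letters distinct): Q must equal 1. So Q=1.
Step 9. [col 6: V + B ≡ P (mod 10)] column 6 reads V+B+carry(1)=P with V=3, B=2; with digits 0,1,2,3,4,5,7,8 already taken and all letters distinct, the only value for P is 6, so P=6.

Answer: B=2, G=4, I=8, J=0, M=7, P=6, Q=1, S=5, V=3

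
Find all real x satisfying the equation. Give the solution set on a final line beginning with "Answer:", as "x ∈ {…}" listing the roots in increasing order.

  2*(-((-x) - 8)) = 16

Step 1. [2*(-((-x) - 8)) = 16] LHS = 2·(…); ÷2 both sides ⇒ div: -((-x) - 8) = 8.
Step 2. [-((-x) - 8) = 8] flip signs both sides. So neg: (-x) - 8 = -8.
Step 3. [(-x) - 8 = -8] the outer -8 inverts by adding 8. So sub: -x = 0.
Step 4. [-x = 0] leading − — multiply by −1. So neg: x = 0.

Answer: x ∈ {0}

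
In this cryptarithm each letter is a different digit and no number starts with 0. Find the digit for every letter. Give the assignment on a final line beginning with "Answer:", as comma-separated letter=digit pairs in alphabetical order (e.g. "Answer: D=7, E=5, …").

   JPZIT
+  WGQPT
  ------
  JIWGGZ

Step 1. [J] the sum has 6 digits but both addends have 5; that extra leading digit J is the final carry, namely 1. So J=1.
Step 2. [col 1: T + T ≡ Z (mod 10)] no forcing yet in column 1 (carry-in 0); T=6 is free and consistent — try it ⇒ T=6.
Step 3. [col 1: T + T ≡ Z (mod 10)] column 1 reads T+T+carry(0)=Z with T=6; with digits 1,6 already taken and all letters distinct, the only value for Z is 2. So Z=2.
Step 4. [col 2: I + P ≡ G (mod 10)] no forcing yet in column 2 (carry-in 1); P=4 is free and consistent — try it, so P=4.
Step 5. [col 2: I + P ≡ G (mod 10)] several values work for I in column 2 (I + P ≡ G (mod 10), carry-in 1); try I=0 ⇒ I=0.
Step 6. [col 2: I + P ≡ G (mod 10)] column 2: given I=0, P=4, carry-in 1, and digits 0,1,2,4,6 already taken and all letters distinct, I+P≡G (mod 10) forces G=5, so G=5.
Step 7. [col 3: Z + Q ≡ G (mod 10)] column 3: given Z=2, G=5, carry-in 0, and digits 0,1,2,4,5,6 already taken and all letters distinct, Z+Q≡G (mod 10) forces Q=3 ⇒ Q=3.
Step 8. [col 4: P + G ≡ W (mod 10)] from column 4 (P=4, G=5, carry-in 0, digits 0,1,2,3,4,5,6 already taken and all letters distinct): W must equal 9. So W=9.

Answer: G=5, I=0, J=1, P=4, Q=3, T=6, W=9, Z=2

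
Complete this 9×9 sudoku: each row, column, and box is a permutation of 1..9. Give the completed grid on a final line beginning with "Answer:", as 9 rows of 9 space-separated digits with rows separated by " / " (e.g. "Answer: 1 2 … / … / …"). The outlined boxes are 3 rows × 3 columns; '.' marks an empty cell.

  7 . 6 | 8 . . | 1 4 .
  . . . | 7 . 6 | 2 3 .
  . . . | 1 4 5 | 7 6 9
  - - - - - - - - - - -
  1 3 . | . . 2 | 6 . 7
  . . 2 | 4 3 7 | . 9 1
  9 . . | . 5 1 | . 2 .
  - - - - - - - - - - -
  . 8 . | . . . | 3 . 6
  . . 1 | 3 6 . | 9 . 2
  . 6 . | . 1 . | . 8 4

Step 1. [r5c2∈{5}] r5c2's peers cover all but 5, so r5c2=5.
Step 2. [r2c5∈{9}] only 9 remains possible at r2c5 ⇒ r2c5=9.
Step 3. [r9c3∈{3,5,7,9}] 7 has one home in row 9: r9c3, so r9c3=7.
Step 4. [r8c2∈{4}] r8c2 has the single candidate 4 ⇒ r8c2=4.
Step 5. [r8c1∈{5}] r8c1's peers cover all but 5 ⇒ r8c1=5.
Step 6. [r7c1∈{2}] only 2 remains possible at r7c1, so r7c1=2.
Step 7. [r2c9∈{5,8}] r2c9 is the only open cell in box 3 admitting 8 ⇒ r2c9=8.
Step 8. [r4c3∈{4,8}] r4c3 is the only open cell in row 4 admitting 4, so r4c3=4.
Step 9. [r6c3∈{8}] r6c3's peers cover all but 8 ⇒ r6c3=8.
Step 10. [r9c6∈{9}] r9c6 is down to just 9 ⇒ r9c6=9.
Step 11. [r7c4∈{5}] r7c4 is down to just 5, so r7c4=5.
Step 12. [r9c1∈{3}] r9c1's peers cover all but 3. So r9c1=3.
Step 13. [r1c2∈{2,9}] in row 1, 9 fits only at r1c2. So r1c2=9.
Step 14. [r7c5∈{7}] r7c5 is down to just 7 ⇒ r7c5=7.
Step 15. [r3c2∈{2}] r3c2's peers cover all but 2, so r3c2=2.
Step 16. [r8c6∈{8}] nothing but 8 survives at r8c6, so r8c6=8.
Step 17. [r7c6∈{4}] r7c6 is down to just 4, so r7c6=4.
Step 18. [r2c1∈{4}] r2c1 has the single candidate 4. So r2c1=4.
Step 19. [r2c2∈{1}] only 1 remains possible at r2c2 ⇒ r2c2=1.
Step 20. [r5c7∈{8}] only 8 remains possible at r5c7. So r5c7=8.
Step 21. [r1c5∈{2}] nothing but 2 survives at r1c5. So r1c5=2.
Step 22. [r7c3∈{9}] only 9 remains possible at r7c3 ⇒ r7c3=9.
Step 23. [r9c4∈{2}] r9c4 is down to just 2. So r9c4=2.
Step 24. [r6c9∈{3}] r6c9 is down to just 3 ⇒ r6c9=3.
Step 25. [r4c5∈{8}] r4c5 has the single candidate 8 ⇒ r4c5=8.
Step 26. [r4c4∈{9}] r4c4 is down to just 9 ⇒ r4c4=9.
Step 27. [r2c3∈{5}] r2c3's peers cover all but 5, so r2c3=5.
Step 28. [r3c1∈{8}] r3c1 has the single candidate 8. So r3c1=8.
Step 29. [r6c4∈{6}] r6c4 has the single candidate 6. So r6c4=6.
Step 30. [r6c2∈{7}] r6c2's peers cover all but 7. So r6c2=7.
Step 31. [r5c1∈{6}] only 6 remains possible at r5c1 ⇒ r5c1=6.
Step 32. [r1c9∈{5}] r1c9 has the single candidate 5, so r1c9=5.
Step 33. [r6c7∈{4}] only 4 remains possible at r6c7, so r6c7=4.
Step 34. [r4c8∈{5}] r4c8 has the single candidate 5. So r4c8=5.
Step 35. [r8c8∈{7}] r8c8 has the single candidate 7. So r8c8=7.
Step 36. [r1c6∈{3}] only 3 remains possible at r1c6, so r1c6=3.
Step 37. [r3c3∈{3}] r3c3 is down to just 3, so r3c3=3.
Step 38. [r7c8∈{1}] nothing but 1 survives at r7c8, so r7c8=1.
Step 39. [r9c7∈{5}] only 5 remains possible at r9c7 ⇒ r9c7=5.

Answer: 7 9 6 8 2 3 1 4 5 / 4 1 5 7 9 6 2 3 8 / 8 2 3 1 4 5 7 6 9 / 1 3 4 9 8 2 6 5 7 / 6 5 2 4 3 7 8 9 1 / 9 7 8 6 5 1 4 2 3 / 2 8 9 5 7 4 3 1 6 / 5 4 1 3 6 8 9 7 2 / 3 6 7 2 1 9 5 8 4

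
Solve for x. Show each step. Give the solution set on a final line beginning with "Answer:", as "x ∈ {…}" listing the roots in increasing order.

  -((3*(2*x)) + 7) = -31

Step 1. [-((3*(2*x)) + 7) = -31] leading − — multiply by −1. So neg: (3*(2*x)) + 7 = 31.
Step 2. [(3*(2*x)) + 7 = 31] subtract 7: x sits inside (… + 7), so sub: 3*(2*x) = 24.
Step 3. [3*(2*x) = 24] LHS = 3·(…); ÷3 both sides, so div: 2*x = 8.
Step 4. [2*x = 8] LHS = 2·(…); ÷2 both sides. So div: x = 4.

Answer: x ∈ {4}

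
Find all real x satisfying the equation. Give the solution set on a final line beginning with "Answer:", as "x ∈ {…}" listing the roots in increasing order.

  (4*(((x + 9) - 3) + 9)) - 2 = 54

Step 1. [(4*(((x + 9) - 3) + 9)) - 2 = 54] the outer -2 inverts by adding 2 ⇒ sub: 4*(((x + 9) - 3) + 9) = 56.
Step 2. [4*(((x + 9) - 3) + 9) = 56] LHS = 4·(…); ÷4 both sides, so div: ((x + 9) - 3) + 9 = 14.
Step 3. [((x + 9) - 3) + 9 = 14] subtract 9: x sits inside (… + 9), so sub: (x + 9) - 3 = 5.
Step 4. [(x + 9) - 3 = 5] the outer -3 inverts by adding 3, so sub: x + 9 = 8.
Step 5. [x + 9 = 8] the outer +9 inverts by subtracting 9. So sub: x = -1.

Answer: x ∈ {-1}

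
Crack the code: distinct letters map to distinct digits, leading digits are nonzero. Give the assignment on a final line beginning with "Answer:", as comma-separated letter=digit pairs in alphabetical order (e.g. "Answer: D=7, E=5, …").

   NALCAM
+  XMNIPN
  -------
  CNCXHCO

Step 1. [col 1: M + N ≡ O (mod 10)] N=5 is one option consistent with column 1 (M + N ≡ O (mod 10), carry-in 0) — take it ⇒ N=5.
Step 2. [C] adding two 6-digit numbers gives at most 6+1 digits, and here it does — C is that final carry and must be 1 ⇒ C=1.
Step 3. [col 1: M + N ≡ O (mod 10)] several values work for O in column 1 (M + N ≡ O (mod 10), carry-in 0); try O=2. So O=2.
Step 4. [col 1: M + N ≡ O (mod 10)] in column 1 we have M+N≡O with carry-in 0; given N=5, O=2 and digits 1,2,5 already taken and all letters distinct, that pins M to 7 ⇒ M=7.
Step 5. [col 2: A + P ≡ C (mod 10)] no forcing yet in column 2 (carry-in 1); P=6 is free and consistent — try it. So P=6.
Step 6. [col 2: A + P ≡ C (mod 10)] from column 2 (P=6, C=1, carry-in 1, digits 1,2,5,6,7 already taken and all letters distinct): A must equal 4, so A=4.
Step 7. [col 3: C + I ≡ H (mod 10)] column 3: given C=1, carry-in 1, and digits 1,2,4,5,6,7 already taken and all letters distinct, C+I≡H (mod 10) forces H=0 ⇒ H=0.
Step 8. [col 3: C + I ≡ H (mod 10)] column 3 reads C+I+carry(1)=H with C=1, H=0; with digits 0,1,2,4,5,6,7 already taken and all letters distinct, the only value for I is 8. So I=8.
Step 9. [col 4: L + N ≡ X (mod 10)] column 4 reads L+N+carry(1)=X with N=5; with digits 0,1,2,4,5,6,7,8 already taken and all letters distinct, the only value for X is 9. So X=9.
Step 10. [col 4: L + N ≡ X (mod 10)] column 4 reads L+N+carry(1)=X with N=5, X=9; with digits 0,1,2,4,5,6,7,8,9 already taken and all letters distinct, the only value for L is 3. So L=3.

Answer: A=4, C=1, H=0, I=8, L=3, M=7, N=5, O=2, P=6, X=9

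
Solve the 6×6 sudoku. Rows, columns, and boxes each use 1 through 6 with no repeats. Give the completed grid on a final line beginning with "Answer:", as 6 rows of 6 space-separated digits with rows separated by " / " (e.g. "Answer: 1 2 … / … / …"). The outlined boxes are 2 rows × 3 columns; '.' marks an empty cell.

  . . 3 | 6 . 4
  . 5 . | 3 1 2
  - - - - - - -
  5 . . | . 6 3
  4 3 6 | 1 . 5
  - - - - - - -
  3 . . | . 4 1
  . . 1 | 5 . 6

Step 1. [r6c1∈{2}] r6c1 is down to just 2, so r6c1=2.
Step 2. [r3c3∈{2}] r3c3 is down to just 2. So r3c3=2.
Step 3. [r1c2∈{1,2}] 2 has one home in row 1: r1c2, so r1c2=2.
Step 4. [r6c2∈{4}] r6c2 is down to just 4 ⇒ r6c2=4.
Step 5. [r6c5∈{3}] r6c5 is down to just 3. So r6c5=3.
Step 6. [r4c5∈{2}] only 2 remains possible at r4c5 ⇒ r4c5=2.
Step 7. [r2c1∈{6}] r2c1 has the single candidate 6, so r2c1=6.
Step 8. [r3c2∈{1}] nothing but 1 survives at r3c2, so r3c2=1.
Step 9. [r5c3∈{5}] only 5 remains possible at r5c3. So r5c3=5.
Step 10. [r5c2∈{6}] nothing but 6 survives at r5c2 ⇒ r5c2=6.
Step 11. [r1c5∈{5}] r1c5 has the single candidate 5, so r1c5=5.
Step 12. [r5c4∈{2}] r5c4's peers cover all but 2 ⇒ r5c4=2.
Step 13. [r1c1∈{1}] r1c1's peers cover all but 1. So r1c1=1.
Step 14. [r3c4∈{4}] only 4 remains possible at r3c4 ⇒ r3c4=4.
Step 15. [r2c3∈{4}] r2c3's peers cover all but 4. So r2c3=4.

Answer: 1 2 3 6 5 4 / 6 5 4 3 1 2 / 5 1 2 4 6 3 / 4 3 6 1 2 5 / 3 6 5 2 4 1 / 2 4 1 5 3 6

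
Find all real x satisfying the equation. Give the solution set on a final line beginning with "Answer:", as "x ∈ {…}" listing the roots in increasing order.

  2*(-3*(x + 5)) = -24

Step 1. [2*(-3*(x + 5)) = -24] leading coefficient 2: divide by 2 ⇒ div: -3*(x + 5) = -12.
Step 2. [-3*(x + 5) = -12] LHS = -3·(…); ÷-3 both sides ⇒ div: x + 5 = 4.
Step 3. [x + 5 = 4] the outer +5 inverts by subtracting 5 ⇒ sub: x = -1.

Answer: x ∈ {-1}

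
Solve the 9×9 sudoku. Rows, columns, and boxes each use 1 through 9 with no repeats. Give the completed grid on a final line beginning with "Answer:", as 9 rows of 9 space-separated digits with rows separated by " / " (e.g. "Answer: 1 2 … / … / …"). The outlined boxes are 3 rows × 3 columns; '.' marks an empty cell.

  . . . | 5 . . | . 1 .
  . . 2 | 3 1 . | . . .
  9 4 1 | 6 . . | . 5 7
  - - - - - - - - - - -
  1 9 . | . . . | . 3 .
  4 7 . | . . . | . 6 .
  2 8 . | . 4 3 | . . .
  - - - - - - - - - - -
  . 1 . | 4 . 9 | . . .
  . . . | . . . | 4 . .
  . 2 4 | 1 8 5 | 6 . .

Step 1. [r3c5∈{2}] only 2 remains possible at r3c5. So r3c5=2.
Step 2. [r8c9∈{1,2,3,5,8,9}] in row 8, 1 fits only at r8c9, so r8c9=1.
Step 3. [r8c3∈{3,5,6,7,8,9}] 9 has one home in col 3: r8c3, so r8c3=9.
Step 4. [r3c6∈{8}] nothing but 8 survives at r3c6 ⇒ r3c6=8.
Step 5. [r2c8∈{4,8,9}] r2c8 is the only open cell in col 8 admitting 4. So r2c8=4.
Step 6. [r2c6∈{7}] r2c6's peers cover all but 7, so r2c6=7.
Step 7. [r6c7∈{1,5,7,9}] in row 6, 1 fits only at r6c7 ⇒ r6c7=1.
Step 8. [r6c3∈{5,6}] row 6 places 6 nowhere but r6c3. So r6c3=6.
Step 9. [r6c9∈{5,9}] in row 6, 5 fits only at r6c9 ⇒ r6c9=5.
Step 10. [r7c7∈{2,3,5,7,8}] in col 7, 5 fits only at r7c7, so r7c7=5.
Step 11. [r4c7∈{2,7,8}] across col 7, 7 lands solely at r4c7. So r4c7=7.
Step 12. [r6c8∈{9}] nothing but 9 survives at r6c8. So r6c8=9.
Step 13. [r9c9∈{3,9}] r9c9 is the only open cell in row 9 admitting 9 ⇒ r9c9=9.
Step 14. [r9c1∈{3,7}] r9c1 is the only open cell in row 9 admitting 3, so r9c1=3.
Step 15. [r1c2∈{3,6}] r1c2 is the only open cell in col 2 admitting 3 ⇒ r1c2=3.
Step 16. [r5c4∈{2,8,9}] in col 4, 9 fits only at r5c4. So r5c4=9.
Step 17. [r8c5∈{3,6,7}] in row 8, 3 fits only at r8c5, so r8c5=3.
Step 18. [r7c5∈{6,7}] r7c5 is the only open cell in col 5 admitting 7, so r7c5=7.
Step 19. [r7c1∈{6,8}] row 7 places 6 nowhere but r7c1 ⇒ r7c1=6.
Step 20. [r8c1∈{5,7,8}] r8c1 is the only open cell in box 7 admitting 7, so r8c1=7.
Step 21. [r1c1∈{8}] r1c1 has the single candidate 8, so r1c1=8.
Step 22. [r8c8∈{2,8}] 8 has one home in row 8: r8c8, so r8c8=8.
Step 23. [r4c3∈{5}] r4c3's peers cover all but 5, so r4c3=5.
Step 24. [r8c6∈{2,6}] across row 8, 6 lands solely at r8c6 ⇒ r8c6=6.
Step 25. [r4c6∈{2}] r4c6's peers cover all but 2 ⇒ r4c6=2.
Step 26. [r2c7∈{8,9}] row 2 places 9 nowhere but r2c7 ⇒ r2c7=9.
Step 27. [r5c7∈{2,8}] 8 has one home in col 7: r5c7, so r5c7=8.
Step 28. [r5c9∈{2}] r5c9's peers cover all but 2, so r5c9=2.
Step 29. [r2c2∈{5,6}] r2c2 is the only open cell in col 2 admitting 6. So r2c2=6.
Step 30. [r9c8∈{7}] r9c8 is down to just 7, so r9c8=7.
Step 31. [r5c6∈{1}] only 1 remains possible at r5c6. So r5c6=1.
Step 32. [r7c8∈{2}] r7c8 has the single candidate 2. So r7c8=2.
Step 33. [r8c2∈{5}] r8c2 is down to just 5, so r8c2=5.
Step 34. [r3c7∈{3}] only 3 remains possible at r3c7. So r3c7=3.
Step 35. [r2c1∈{5}] r2c1's peers cover all but 5 ⇒ r2c1=5.
Step 36. [r4c4∈{8}] r4c4's peers cover all but 8. So r4c4=8.
Step 37. [r4c5∈{6}] nothing but 6 survives at r4c5, so r4c5=6.
Step 38. [r1c9∈{6}] only 6 remains possible at r1c9, so r1c9=6.
Step 39. [r8c4∈{2}] only 2 remains possible at r8c4. So r8c4=2.
Step 40. [r7c9∈{3}] r7c9 has the single candidate 3 ⇒ r7c9=3.
Step 41. [r7c3∈{8}] r7c3 is down to just 8, so r7c3=8.
Step 42. [r1c6∈{4}] nothing but 4 survives at r1c6, so r1c6=4.
Step 43. [r1c3∈{7}] r1c3's peers cover all but 7. So r1c3=7.
Step 44. [r1c5∈{9}] r1c5's peers cover all but 9. So r1c5=9.
Step 45. [r1c7∈{2}] only 2 remains possible at r1c7 ⇒ r1c7=2.
Step 46. [r2c9∈{8}] r2c9 has the single candidate 8 ⇒ r2c9=8.
Step 47. [r5c3∈{3}] r5c3 is down to just 3 ⇒ r5c3=3.
Step 48. [r6c4∈{7}] r6c4 is down to just 7, so r6c4=7.
Step 49. [r4c9∈{4}] nothing but 4 survives at r4c9, so r4c9=4.
Step 50. [r5c5∈{5}] only 5 remains possible at r5c5, so r5c5=5.

Answer: 8 3 7 5 9 4 2 1 6 / 5 6 2 3 1 7 9 4 8 / 9 4 1 6 2 8 3 5 7 / 1 9 5 8 6 2 7 3 4 / 4 7 3 9 5 1 8 6 2 / 2 8 6 7 4 3 1 9 5 / 6 1 8 4 7 9 5 2 3 / 7 5 9 2 3 6 4 8 1 / 3 2 4 1 8 5 6 7 9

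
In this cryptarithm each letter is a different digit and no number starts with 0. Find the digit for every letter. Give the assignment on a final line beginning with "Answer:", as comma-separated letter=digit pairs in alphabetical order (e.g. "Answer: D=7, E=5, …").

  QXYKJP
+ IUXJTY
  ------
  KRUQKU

Step 1. [col 1: P + Y ≡ U (mod 10)] column 1 (P + Y ≡ U (mod 10), carry-in 0) doesn't pin U yet; pick U=8 and continue, so U=8.
Step 2. [col 1: P + Y ≡ U (mod 10)] several values work for P in column 1 (P + Y ≡ U (mod 10), carry-in 0); try P=3, so P=3.
Step 3. [col 1: P + Y ≡ U (mod 10)] column 1 reads P+Y+carry(0)=U with P=3, U=8; with digits 3,8 already taken and all letters distinct, the only value for Y is 5. So Y=5.
Step 4. [col 2: J + T ≡ K (mod 10)] several values work for T in column 2 (J + T ≡ K (mod 10), carry-in 0); try T=9, so T=9.
Step 5. [col 2: J + T ≡ K (mod 10)] K=6 is one option consistent with column 2 (J + T ≡ K (mod 10), carry-in 0) — take it. So K=6.
Step 6. [col 2: J + T ≡ K (mod 10)] column 2 reads J+T+carry(0)=K with T=9, K=6; with digits 3,5,6,8,9 already taken and all letters distinct, the only value for J is 7 ⇒ J=7.
Step 7. [col 3: K + J ≡ Q (mod 10)] in column 3 we have K+J≡Q with carry-in 1; given K=6, J=7 and digits 3,5,6,7,8,9 already taken and all letters distinct, that pins Q to 4. So Q=4.
Step 8. [col 4: Y + X ≡ U (mod 10)] in column 4 we have Y+X≡U with carry-in 1; given Y=5, U=8 and digits 3,4,5,6,7,8,9 already taken and all letters distinct, that pins X to 2 ⇒ X=2.
Step 9. [col 5: X + U ≡ R (mod 10)] column 5: given X=2, U=8, carry-in 0, and digits 2,3,4,5,6,7,8,9 already taken and all letters distinct, X+U≡R (mod 10) forces R=0, so R=0.
Step 10. [col 6: Q + I ≡ K (mod 10)] in column 6 we have Q+I≡K with carry-in 1; given Q=4, K=6 and digits 0,2,3,4,5,6,7,8,9 already taken and all letters distinct, that pins I to 1. So I=1.

Answer: I=1, J=7, K=6, P=3, Q=4, R=0, T=9, U=8, X=2, Y=5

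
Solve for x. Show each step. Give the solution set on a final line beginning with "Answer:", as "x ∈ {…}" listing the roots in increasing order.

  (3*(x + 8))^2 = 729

Step 1. [(3*(x + 8))^2 = 729] LHS squared, RHS 729 ≥ 0: apply √ (±), so sqrt: 3*(x + 8) = 27 or -27.
Step 2. [3*(x + 8) = 27 or -27] divide by the outer 3 ⇒ div: x + 8 = 9 or -9.
Step 3. [x + 8 = 9 or -9] +8 is outermost — subtract 8 both sides. So sub: x = 1 or -17.

Answer: x ∈ {-17, 1}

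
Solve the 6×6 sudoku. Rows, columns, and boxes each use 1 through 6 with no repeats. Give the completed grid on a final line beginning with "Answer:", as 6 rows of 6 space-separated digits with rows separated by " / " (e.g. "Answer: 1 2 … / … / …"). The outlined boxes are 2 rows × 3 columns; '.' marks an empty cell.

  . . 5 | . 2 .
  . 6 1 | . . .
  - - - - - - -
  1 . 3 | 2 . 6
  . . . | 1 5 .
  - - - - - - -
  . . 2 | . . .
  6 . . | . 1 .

Step 1. [r6c3∈{4}] r6c3 has the single candidate 4 ⇒ r6c3=4.
Step 2. [r5c1∈{3,5}] col 1 places 5 nowhere but r5c1. So r5c1=5.
Step 3. [r4c6∈{3,4}] across row 4, 3 lands solely at r4c6, so r4c6=3.
Step 4. [r5c6∈{4}] only 4 remains possible at r5c6, so r5c6=4.
Step 5. [r6c2∈{3}] r6c2 has the single candidate 3. So r6c2=3.
Step 6. [r1c2∈{4}] r1c2 is down to just 4 ⇒ r1c2=4.
Step 7. [r2c4∈{3,4,5}] col 4 places 4 nowhere but r2c4 ⇒ r2c4=4.
Step 8. [r2c5∈{3}] r2c5's peers cover all but 3, so r2c5=3.
Step 9. [r6c4∈{5}] nothing but 5 survives at r6c4 ⇒ r6c4=5.
Step 10. [r2c1∈{2}] nothing but 2 survives at r2c1, so r2c1=2.
Step 11. [r5c4∈{3,6}] in row 5, 3 fits only at r5c4 ⇒ r5c4=3.
Step 12. [r1c4∈{6}] r1c4 is down to just 6. So r1c4=6.
Step 13. [r4c3∈{6}] nothing but 6 survives at r4c3, so r4c3=6.
Step 14. [r3c5∈{4}] r3c5 is down to just 4, so r3c5=4.
Step 15. [r1c6∈{1}] r1c6's peers cover all but 1, so r1c6=1.
Step 16. [r5c2∈{1}] r5c2's peers cover all but 1, so r5c2=1.
Step 17. [r4c2∈{2}] r4c2 is down to just 2. So r4c2=2.
Step 18. [r3c2∈{5}] r3c2 is down to just 5, so r3c2=5.
Step 19. [r5c5∈{6}] r5c5 is down to just 6 ⇒ r5c5=6.
Step 20. [r1c1∈{3}] only 3 remains possible at r1c1 ⇒ r1c1=3.
Step 21. [r2c6∈{5}] nothing but 5 survives at r2c6, so r2c6=5.
Step 22. [r4c1∈{4}] r4c1's peers cover all but 4, so r4c1=4.
Step 23. [r6c6∈{2}] nothing but 2 survives at r6c6. So r6c6=2.

Answer: 3 4 5 6 2 1 / 2 6 1 4 3 5 / 1 5 3 2 4 6 / 4 2 6 1 5 3 / 5 1 2 3 6 4 / 6 3 4 5 1 2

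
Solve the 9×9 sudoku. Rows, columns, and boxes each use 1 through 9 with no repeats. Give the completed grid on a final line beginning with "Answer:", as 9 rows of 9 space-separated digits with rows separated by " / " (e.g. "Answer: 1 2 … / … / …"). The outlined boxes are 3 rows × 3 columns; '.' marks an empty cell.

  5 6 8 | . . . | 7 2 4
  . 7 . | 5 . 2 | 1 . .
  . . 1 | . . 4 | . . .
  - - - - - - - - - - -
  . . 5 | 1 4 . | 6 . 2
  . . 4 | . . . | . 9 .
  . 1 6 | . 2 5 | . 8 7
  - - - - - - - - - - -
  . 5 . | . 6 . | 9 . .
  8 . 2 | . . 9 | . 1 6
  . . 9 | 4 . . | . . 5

Step 1. [r9c2∈{3}] nothing but 3 survives at r9c2. So r9c2=3.
Step 2. [r4c8∈{3}] only 3 remains possible at r4c8, so r4c8=3.
Step 3. [r3c4∈{3,6,7,8,9}] in box 2, 6 fits only at r3c4. So r3c4=6.
Step 4. [r3c5∈{3,7,8,9}] in row 3, 7 fits only at r3c5 ⇒ r3c5=7.
Step 5. [r8c4∈{3,7}] 7 has one home in row 8: r8c4 ⇒ r8c4=7.
Step 6. [r2c5∈{3,8,9}] across box 2, 8 lands solely at r2c5, so r2c5=8.
Step 7. [r5c5∈{3}] only 3 remains possible at r5c5. So r5c5=3.
Step 8. [r5c4∈{8}] r5c4 has the single candidate 8, so r5c4=8.
Step 9. [r9c5∈{1}] r9c5 is down to just 1, so r9c5=1.
Step 10. [r6c1∈{3,9}] 3 has one home in row 6: r6c1. So r6c1=3.
Step 11. [r7c3∈{7}] only 7 remains possible at r7c3, so r7c3=7.
Step 12. [r8c7∈{3,4}] row 8 places 3 nowhere but r8c7. So r8c7=3.
Step 13. [r7c9∈{8}] r7c9 is down to just 8. So r7c9=8.
Step 14. [r3c9∈{3,9}] row 3 places 3 nowhere but r3c9 ⇒ r3c9=3.
Step 15. [r2c1∈{4,9}] across row 2, 4 lands solely at r2c1 ⇒ r2c1=4.
Step 16. [r5c2∈{2}] r5c2's peers cover all but 2 ⇒ r5c2=2.
Step 17. [r5c1∈{7}] nothing but 7 survives at r5c1 ⇒ r5c1=7.
Step 18. [r7c6∈{3}] only 3 remains possible at r7c6. So r7c6=3.
Step 19. [r3c2∈{9}] nothing but 9 survives at r3c2. So r3c2=9.
Step 20. [r1c5∈{9}] r1c5's peers cover all but 9, so r1c5=9.
Step 21. [r3c8∈{5}] r3c8 has the single candidate 5, so r3c8=5.
Step 22. [r5c7∈{5}] r5c7's peers cover all but 5 ⇒ r5c7=5.
Step 23. [r2c8∈{6}] nothing but 6 survives at r2c8. So r2c8=6.
Step 24. [r9c6∈{8}] only 8 remains possible at r9c6, so r9c6=8.
Step 25. [r3c1∈{2}] r3c1 has the single candidate 2. So r3c1=2.
Step 26. [r4c2∈{8}] r4c2 has the single candidate 8, so r4c2=8.
Step 27. [r1c4∈{3}] r1c4 has the single candidate 3, so r1c4=3.
Step 28. [r8c2∈{4}] r8c2 is down to just 4, so r8c2=4.
Step 29. [r1c6∈{1}] r1c6 is down to just 1. So r1c6=1.
Step 30. [r5c6∈{6}] r5c6's peers cover all but 6 ⇒ r5c6=6.
Step 31. [r6c7∈{4}] nothing but 4 survives at r6c7 ⇒ r6c7=4.
Step 32. [r2c3∈{3}] r2c3's peers cover all but 3, so r2c3=3.
Step 33. [r9c7∈{2}] r9c7's peers cover all but 2. So r9c7=2.
Step 34. [r2c9∈{9}] r2c9's peers cover all but 9. So r2c9=9.
Step 35. [r9c8∈{7}] r9c8's peers cover all but 7 ⇒ r9c8=7.
Step 36. [r6c4∈{9}] r6c4 is down to just 9 ⇒ r6c4=9.
Step 37. [r4c1∈{9}] r4c1 is down to just 9. So r4c1=9.
Step 38. [r3c7∈{8}] nothing but 8 survives at r3c7, so r3c7=8.
Step 39. [r7c8∈{4}] r7c8's peers cover all but 4. So r7c8=4.
Step 40. [r5c9∈{1}] r5c9 is down to just 1. So r5c9=1.
Step 41. [r9c1∈{6}] only 6 remains possible at r9c1 ⇒ r9c1=6.
Step 42. [r4c6∈{7}] nothing but 7 survives at r4c6. So r4c6=7.
Step 43. [r8c5∈{5}] r8c5 has the single candidate 5. So r8c5=5.
Step 44. [r7c4∈{2}] r7c4's peers cover all but 2, so r7c4=2.
Step 45. [r7c1∈{1}] r7c1 has the single candidate 1 ⇒ r7c1=1.

Answer: 5 6 8 3 9 1 7 2 4 / 4 7 3 5 8 2 1 6 9 / 2 9 1 6 7 4 8 5 3 / 9 8 5 1 4 7 6 3 2 / 7 2 4 8 3 6 5 9 1 / 3 1 6 9 2 5 4 8 7 / 1 5 7 2 6 3 9 4 8 / 8 4 2 7 5 9 3 1 6 / 6 3 9 4 1 8 2 7 5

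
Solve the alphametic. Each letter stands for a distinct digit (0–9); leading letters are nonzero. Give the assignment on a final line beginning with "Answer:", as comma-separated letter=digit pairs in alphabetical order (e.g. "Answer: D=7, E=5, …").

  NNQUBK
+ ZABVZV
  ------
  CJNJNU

Step 1. [col 1: K + V ≡ U (mod 10)] V=2 is one option consistent with column 1 (K + V ≡ U (mod 10), carry-in 0) — take it. So V=2.
Step 2. [col 1: K + V ≡ U (mod 10)] K=9 is one option consistent with column 1 (K + V ≡ U (mod 10), carry-in 0) — take it ⇒ K=9.
Step 3. [col 1: K + V ≡ U (mod 10)] from column 1 (K=9, V=2, carry-in 0, digits 2,9 already taken and all letters distinct): U must equal 1 ⇒ U=1.
Step 4. [col 2: B + Z ≡ N (mod 10)] column 2 (B + Z ≡ N (mod 10), carry-in 1) doesn't pin B yet; pick B=7 and continue, so B=7.
Step 5. [col 2: B + Z ≡ N (mod 10)] N=3 is one option consistent with column 2 (B + Z ≡ N (mod 10), carry-in 1) — take it ⇒ N=3.
Step 6. [col 2: B + Z ≡ N (mod 10)] column 2: given B=7, N=3, carry-in 1, and digits 1,2,3,7,9 already taken and all letters distinct, B+Z≡N (mod 10) forces Z=5, so Z=5.
Step 7. [col 3: U + V ≡ J (mod 10)] in column 3 we have U+V≡J with carry-in 1; given U=1, V=2 and digits 1,2,3,5,7,9 already taken and all letters distinct, that pins J to 4. So J=4.
Step 8. [col 4: Q + B ≡ N (mod 10)] in column 4 we have Q+B≡N with carry-in 0; given B=7, N=3 and digits 1,2,3,4,5,7,9 already taken and all letters distinct, that pins Q to 6, so Q=6.
Step 9. [col 5: N + A ≡ J (mod 10)] from column 5 (N=3, J=4, carry-in 1, digits 1,2,3,4,5,6,7,9 already taken and all letters distinct): A must equal 0. So A=0.
Step 10. [col 6: N + Z ≡ C (mod 10)] column 6 reads N+Z+carry(0)=C with N=3, Z=5; with digits 0,1,2,3,4,5,6,7,9 already taken and all letters distinct, the only value for C is 8. So C=8.

Answer: A=0, B=7, C=8, J=4, K=9, N=3, Q=6, U=1, V=2, Z=5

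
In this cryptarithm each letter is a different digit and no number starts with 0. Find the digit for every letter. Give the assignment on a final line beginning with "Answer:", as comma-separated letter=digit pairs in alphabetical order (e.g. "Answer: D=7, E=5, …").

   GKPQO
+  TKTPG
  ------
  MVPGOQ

Step 1. [col 1: O + G ≡ Q (mod 10)] Q=0 is one option consistent with column 1 (O + G ≡ Q (mod 10), carry-in 0) — take it. So Q=0.
Step 2. [M] adding two 5-digit numbers gives at most 5+1 digits, and here it does — M is that final carry and must be 1 ⇒ M=1.
Step 3. [col 1: O + G ≡ Q (mod 10)] column 1 (O + G ≡ Q (mod 10), carry-in 0) doesn't pin G yet; pick G=4 and continue ⇒ G=4.
Step 4. [col 1: O + G ≡ Q (mod 10)] column 1: given G=4, Q=0, carry-in 0, and digits 0,1,4 already taken and all letters distinct, O+G≡Q (mod 10) forces O=6. So O=6.
Step 5. [col 2: Q + P ≡ O (mod 10)] in column 2 we have Q+P≡O with carry-in 1; given Q=0, O=6 and digits 0,1,4,6 already taken and all letters distinct, that pins P to 5 ⇒ P=5.
Step 6. [col 3: P + T ≡ G (mod 10)] in column 3 we have P+T≡G with carry-in 0; given P=5, G=4 and digits 0,1,4,5,6 already taken and all letters distinct, that pins T to 9 ⇒ T=9.
Step 7. [col 4: K + K ≡ P (mod 10)] column 4 (K + K ≡ P (mod 10), carry-in 1) doesn't pin K yet; pick K=2 and continue, so K=2.
Step 8. [col 5: G + T ≡ V (mod 10)] in column 5 we have G+T≡V with carry-in 0; given G=4, T=9 and digits 0,1,2,4,5,6,9 already taken and all letters distinct, that pins V to 3. So V=3.

Answer: G=4, K=2, M=1, O=6, P=5, Q=0, T=9, V=3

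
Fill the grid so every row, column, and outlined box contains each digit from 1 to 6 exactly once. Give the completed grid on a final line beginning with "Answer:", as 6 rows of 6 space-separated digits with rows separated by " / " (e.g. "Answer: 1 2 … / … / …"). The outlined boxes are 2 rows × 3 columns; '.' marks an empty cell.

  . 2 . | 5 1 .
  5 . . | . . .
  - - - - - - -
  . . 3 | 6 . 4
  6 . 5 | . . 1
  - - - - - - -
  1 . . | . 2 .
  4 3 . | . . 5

Step 1. [r2c5∈{3,4,6}] across col 5, 4 lands solely at r2c5. So r2c5=4.
Step 2. [r5c3∈{6}] only 6 remains possible at r5c3, so r5c3=6.
Step 3. [r5c6∈{3}] nothing but 3 survives at r5c6 ⇒ r5c6=3.
Step 4. [r4c4∈{2,3}] 2 has one home in row 4: r4c4. So r4c4=2.
Step 5. [r2c2∈{1,6}] 6 has one home in col 2: r2c2. So r2c2=6.
Step 6. [r2c3∈{1}] r2c3 is down to just 1 ⇒ r2c3=1.
Step 7. [r1c6∈{6}] only 6 remains possible at r1c6. So r1c6=6.
Step 8. [r6c5∈{6}] nothing but 6 survives at r6c5. So r6c5=6.
Step 9. [r5c2∈{5}] nothing but 5 survives at r5c2. So r5c2=5.
Step 10. [r1c1∈{3}] only 3 remains possible at r1c1. So r1c1=3.
Step 11. [r2c6∈{2}] r2c6 has the single candidate 2, so r2c6=2.
Step 12. [r4c2∈{4}] nothing but 4 survives at r4c2. So r4c2=4.
Step 13. [r5c4∈{4}] nothing but 4 survives at r5c4 ⇒ r5c4=4.
Step 14. [r4c5∈{3}] nothing but 3 survives at r4c5 ⇒ r4c5=3.
Step 15. [r1c3∈{4}] r1c3 has the single candidate 4, so r1c3=4.
Step 16. [r3c2∈{1}] only 1 remains possible at r3c2, so r3c2=1.
Step 17. [r2c4∈{3}] only 3 remains possible at r2c4 ⇒ r2c4=3.
Step 18. [r6c4∈{1}] only 1 remains possible at r6c4 ⇒ r6c4=1.
Step 19. [r3c5∈{5}] r3c5's peers cover all but 5, so r3c5=5.
Step 20. [r6c3∈{2}] r6c3 is down to just 2 ⇒ r6c3=2.
Step 21. [r3c1∈{2}] r3c1's peers cover all but 2. So r3c1=2.

Answer: 3 2 4 5 1 6 / 5 6 1 3 4 2 / 2 1 3 6 5 4 / 6 4 5 2 3 1 / 1 5 6 4 2 3 / 4 3 2 1 6 5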